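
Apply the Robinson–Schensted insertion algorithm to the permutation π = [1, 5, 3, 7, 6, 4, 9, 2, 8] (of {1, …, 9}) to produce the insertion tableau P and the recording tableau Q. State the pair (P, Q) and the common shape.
P = [1, 2, 4, 8] / [3, 6, 9] / [5] / [7];  Q = [1, 2, 4, 7] / [3, 5, 9] / [6] / [8];  common shape = (4, 3, 1, 1)

Row-insert the values π_1, π_2, … into P one at a time, bumping the leftmost entry strictly greater than the inserted value down to the next row. The recording tableau Q records, in position (i, j), the step at which that cell was added to P.
  Insert 1 (step 1): P = [1];  Q = [1]
  Insert 5 (step 2): P = [1, 5];  Q = [1, 2]
  Insert 3 (step 3): P = [1, 3] / [5];  Q = [1, 2] / [3]
  Insert 7 (step 4): P = [1, 3, 7] / [5];  Q = [1, 2, 4] / [3]
  Insert 6 (step 5): P = [1, 3, 6] / [5, 7];  Q = [1, 2, 4] / [3, 5]
  Insert 4 (step 6): P = [1, 3, 4] / [5, 6] / [7];  Q = [1, 2, 4] / [3, 5] / [6]
  Insert 9 (step 7): P = [1, 3, 4, 9] / [5, 6] / [7];  Q = [1, 2, 4, 7] / [3, 5] / [6]
  Insert 2 (step 8): P = [1, 2, 4, 9] / [3, 6] / [5] / [7];  Q = [1, 2, 4, 7] / [3, 5] / [6] / [8]
  Insert 8 (step 9): P = [1, 2, 4, 8] / [3, 6, 9] / [5] / [7];  Q = [1, 2, 4, 7] / [3, 5, 9] / [6] / [8]
Final shape: (4, 3, 1, 1).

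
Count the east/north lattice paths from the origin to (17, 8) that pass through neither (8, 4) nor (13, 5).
Number of paths = 531720

Inclusion–exclusion. Total paths: C(25, 17) = 1081575. Through P₁: C(12, 8)·C(13, 9) = 353925. Through P₂: C(18, 13)·C(7, 4) = 299880. Since P₁ is strictly southwest of P₂, a monotone path through both must visit P₁ then P₂; paths through both = C(12, 8)·C(6, 5)·C(7, 4) = 103950. Avoid both = 1081575 − 353925 − 299880 + 103950 = 531720.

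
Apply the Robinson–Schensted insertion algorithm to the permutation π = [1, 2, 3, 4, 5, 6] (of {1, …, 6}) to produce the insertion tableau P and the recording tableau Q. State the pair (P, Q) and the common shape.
P = [1, 2, 3, 4, 5, 6];  Q = [1, 2, 3, 4, 5, 6];  common shape = (6)

Row-insert the values π_1, π_2, … into P one at a time, bumping the leftmost entry strictly greater than the inserted value down to the next row. The recording tableau Q records, in position (i, j), the step at which that cell was added to P.
  Insert 1 (step 1): P = [1];  Q = [1]
  Insert 2 (step 2): P = [1, 2];  Q = [1, 2]
  Insert 3 (step 3): P = [1, 2, 3];  Q = [1, 2, 3]
  Insert 4 (step 4): P = [1, 2, 3, 4];  Q = [1, 2, 3, 4]
  Insert 5 (step 5): P = [1, 2, 3, 4, 5];  Q = [1, 2, 3, 4, 5]
  Insert 6 (step 6): P = [1, 2, 3, 4, 5, 6];  Q = [1, 2, 3, 4, 5, 6]
Final shape: (6).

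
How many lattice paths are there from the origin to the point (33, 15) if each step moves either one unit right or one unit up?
Number of paths = 1093260079344

A monotone lattice path from (0, 0) to (33, 15) consists of 33 east steps and 15 north steps in some order, so it is determined by which 33 of the 48 steps are east. The count is C(48, 33) = 1093260079344.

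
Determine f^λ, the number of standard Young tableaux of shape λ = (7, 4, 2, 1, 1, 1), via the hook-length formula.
# SYT of shape (7, 4, 2, 1, 1, 1) = 630630

Hook-length formula: f^λ = n! / Π hook(c), product over all cells c of the Young diagram. For λ = (7, 4, 2, 1, 1, 1), n = 16 boxes. Hook lengths by row (left-to-right, top-to-bottom): [12, 8, 6, 5, 3, 2, 1]; [8, 4, 2, 1]; [5, 1]; [3]; [2]; [1]. Product of hooks = 33177600. So f^λ = 16! / 33177600 = 20922789888000 / 33177600 = 630630.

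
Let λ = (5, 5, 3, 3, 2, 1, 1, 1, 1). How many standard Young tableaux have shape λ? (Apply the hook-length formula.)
# SYT of shape (5, 5, 3, 3, 2, 1, 1, 1, 1) = 1436300250

Hook-length formula: f^λ = n! / Π hook(c), product over all cells c of the Young diagram. For λ = (5, 5, 3, 3, 2, 1, 1, 1, 1), n = 22 boxes. Hook lengths by row (left-to-right, top-to-bottom): [13, 8, 6, 3, 2]; [12, 7, 5, 2, 1]; [9, 4, 2]; [8, 3, 1]; [6, 1]; [4]; [3]; [2]; [1]. Product of hooks = 782566686720. So f^λ = 22! / 782566686720 = 1124000727777607680000 / 782566686720 = 1436300250.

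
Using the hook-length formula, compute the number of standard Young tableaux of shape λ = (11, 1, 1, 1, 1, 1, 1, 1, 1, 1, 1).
# SYT of shape (11, 1, 1, 1, 1, 1, 1, 1, 1, 1, 1) = 184756

Hook-length formula: f^λ = n! / Π hook(c), product over all cells c of the Young diagram. For λ = (11, 1, 1, 1, 1, 1, 1, 1, 1, 1, 1), n = 21 boxes. Hook lengths by row (left-to-right, top-to-bottom): [21, 10, 9, 8, 7, 6, 5, 4, 3, 2, 1]; [10]; [9]; [8]; [7]; [6]; [5]; [4]; [3]; [2]; [1]. Product of hooks = 276531978240000. So f^λ = 21! / 276531978240000 = 51090942171709440000 / 276531978240000 = 184756.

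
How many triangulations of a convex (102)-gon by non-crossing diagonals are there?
C_100 = 896519947090131496687170070074100632420837521538745909320

These polygon triangulations are counted by the Catalan number C_n = (1/(n + 1)) · C(2n, n). For n = 100: C_100 = (1/101) · C(200, 100) = 90548514656103281165404177077484163874504589675413336841320/101 = 896519947090131496687170070074100632420837521538745909320.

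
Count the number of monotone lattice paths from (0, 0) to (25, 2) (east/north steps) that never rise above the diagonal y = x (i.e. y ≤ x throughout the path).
Number of paths = 324

By the reflection principle (André's argument), the number of monotone paths to (25, 2) with n ≤ m that never go above y = x is C(27, 25) − C(27, 26) = 351 − 27 = 324.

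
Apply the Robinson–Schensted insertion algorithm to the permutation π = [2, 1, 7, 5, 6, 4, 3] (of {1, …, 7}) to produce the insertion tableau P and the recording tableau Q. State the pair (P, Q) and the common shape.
P = [1, 3, 6] / [2, 4] / [5] / [7];  Q = [1, 3, 5] / [2, 4] / [6] / [7];  common shape = (3, 2, 1, 1)

Row-insert the values π_1, π_2, … into P one at a time, bumping the leftmost entry strictly greater than the inserted value down to the next row. The recording tableau Q records, in position (i, j), the step at which that cell was added to P.
  Insert 2 (step 1): P = [2];  Q = [1]
  Insert 1 (step 2): P = [1] / [2];  Q = [1] / [2]
  Insert 7 (step 3): P = [1, 7] / [2];  Q = [1, 3] / [2]
  Insert 5 (step 4): P = [1, 5] / [2, 7];  Q = [1, 3] / [2, 4]
  Insert 6 (step 5): P = [1, 5, 6] / [2, 7];  Q = [1, 3, 5] / [2, 4]
  Insert 4 (step 6): P = [1, 4, 6] / [2, 5] / [7];  Q = [1, 3, 5] / [2, 4] / [6]
  Insert 3 (step 7): P = [1, 3, 6] / [2, 4] / [5] / [7];  Q = [1, 3, 5] / [2, 4] / [6] / [7]
Final shape: (3, 2, 1, 1).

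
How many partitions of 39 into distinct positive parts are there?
q(39) = 982

A partition into distinct parts is a strictly decreasing sequence summing to n. The recurrence d(n, m) = d(n, m−1) + d(n−m, m−1) (use part m at most once) with q(n) = d(n, n) gives q(39) = 982. (Euler's theorem: # distinct-part partitions = # odd-part partitions.)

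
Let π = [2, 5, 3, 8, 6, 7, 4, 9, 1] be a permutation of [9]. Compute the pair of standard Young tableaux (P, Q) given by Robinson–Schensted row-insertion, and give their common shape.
P = [1, 3, 4, 7, 9] / [2, 6] / [5] / [8];  Q = [1, 2, 4, 6, 8] / [3, 5] / [7] / [9];  common shape = (5, 2, 1, 1)

Row-insert the values π_1, π_2, … into P one at a time, bumping the leftmost entry strictly greater than the inserted value down to the next row. The recording tableau Q records, in position (i, j), the step at which that cell was added to P.
  Insert 2 (step 1): P = [2];  Q = [1]
  Insert 5 (step 2): P = [2, 5];  Q = [1, 2]
  Insert 3 (step 3): P = [2, 3] / [5];  Q = [1, 2] / [3]
  Insert 8 (step 4): P = [2, 3, 8] / [5];  Q = [1, 2, 4] / [3]
  Insert 6 (step 5): P = [2, 3, 6] / [5, 8];  Q = [1, 2, 4] / [3, 5]
  Insert 7 (step 6): P = [2, 3, 6, 7] / [5, 8];  Q = [1, 2, 4, 6] / [3, 5]
  Insert 4 (step 7): P = [2, 3, 4, 7] / [5, 6] / [8];  Q = [1, 2, 4, 6] / [3, 5] / [7]
  Insert 9 (step 8): P = [2, 3, 4, 7, 9] / [5, 6] / [8];  Q = [1, 2, 4, 6, 8] / [3, 5] / [7]
  Insert 1 (step 9): P = [1, 3, 4, 7, 9] / [2, 6] / [5] / [8];  Q = [1, 2, 4, 6, 8] / [3, 5] / [7] / [9]
Final shape: (5, 2, 1, 1).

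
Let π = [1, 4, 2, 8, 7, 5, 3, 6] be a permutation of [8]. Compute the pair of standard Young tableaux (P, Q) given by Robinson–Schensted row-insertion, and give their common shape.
P = [1, 2, 3, 6] / [4, 5] / [7] / [8];  Q = [1, 2, 4, 8] / [3, 5] / [6] / [7];  common shape = (4, 2, 1, 1)

Row-insert the values π_1, π_2, … into P one at a time, bumping the leftmost entry strictly greater than the inserted value down to the next row. The recording tableau Q records, in position (i, j), the step at which that cell was added to P.
  Insert 1 (step 1): P = [1];  Q = [1]
  Insert 4 (step 2): P = [1, 4];  Q = [1, 2]
  Insert 2 (step 3): P = [1, 2] / [4];  Q = [1, 2] / [3]
  Insert 8 (step 4): P = [1, 2, 8] / [4];  Q = [1, 2, 4] / [3]
  Insert 7 (step 5): P = [1, 2, 7] / [4, 8];  Q = [1, 2, 4] / [3, 5]
  Insert 5 (step 6): P = [1, 2, 5] / [4, 7] / [8];  Q = [1, 2, 4] / [3, 5] / [6]
  Insert 3 (step 7): P = [1, 2, 3] / [4, 5] / [7] / [8];  Q = [1, 2, 4] / [3, 5] / [6] / [7]
  Insert 6 (step 8): P = [1, 2, 3, 6] / [4, 5] / [7] / [8];  Q = [1, 2, 4, 8] / [3, 5] / [6] / [7]
Final shape: (4, 2, 1, 1).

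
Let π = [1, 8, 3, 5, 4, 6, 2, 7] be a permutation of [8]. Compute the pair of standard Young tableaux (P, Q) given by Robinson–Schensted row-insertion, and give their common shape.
P = [1, 2, 4, 6, 7] / [3] / [5] / [8];  Q = [1, 2, 4, 6, 8] / [3] / [5] / [7];  common shape = (5, 1, 1, 1)

Row-insert the values π_1, π_2, … into P one at a time, bumping the leftmost entry strictly greater than the inserted value down to the next row. The recording tableau Q records, in position (i, j), the step at which that cell was added to P.
  Insert 1 (step 1): P = [1];  Q = [1]
  Insert 8 (step 2): P = [1, 8];  Q = [1, 2]
  Insert 3 (step 3): P = [1, 3] / [8];  Q = [1, 2] / [3]
  Insert 5 (step 4): P = [1, 3, 5] / [8];  Q = [1, 2, 4] / [3]
  Insert 4 (step 5): P = [1, 3, 4] / [5] / [8];  Q = [1, 2, 4] / [3] / [5]
  Insert 6 (step 6): P = [1, 3, 4, 6] / [5] / [8];  Q = [1, 2, 4, 6] / [3] / [5]
  Insert 2 (step 7): P = [1, 2, 4, 6] / [3] / [5] / [8];  Q = [1, 2, 4, 6] / [3] / [5] / [7]
  Insert 7 (step 8): P = [1, 2, 4, 6, 7] / [3] / [5] / [8];  Q = [1, 2, 4, 6, 8] / [3] / [5] / [7]
Final shape: (5, 1, 1, 1).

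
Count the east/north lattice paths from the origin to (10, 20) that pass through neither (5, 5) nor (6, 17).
Number of paths = 22719522

Inclusion–exclusion. Total paths: C(30, 10) = 30045015. Through P₁: C(10, 5)·C(20, 5) = 3907008. Through P₂: C(23, 6)·C(7, 4) = 3533145. Since P₁ is strictly southwest of P₂, a monotone path through both must visit P₁ then P₂; paths through both = C(10, 5)·C(13, 1)·C(7, 4) = 114660. Avoid both = 30045015 − 3907008 − 3533145 + 114660 = 22719522.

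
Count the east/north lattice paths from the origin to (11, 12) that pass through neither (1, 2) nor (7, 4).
Number of paths = 676040

Inclusion–exclusion. Total paths: C(23, 11) = 1352078. Through P₁: C(3, 1)·C(20, 10) = 554268. Through P₂: C(11, 7)·C(12, 4) = 163350. Since P₁ is strictly southwest of P₂, a monotone path through both must visit P₁ then P₂; paths through both = C(3, 1)·C(8, 6)·C(12, 4) = 41580. Avoid both = 1352078 − 554268 − 163350 + 41580 = 676040.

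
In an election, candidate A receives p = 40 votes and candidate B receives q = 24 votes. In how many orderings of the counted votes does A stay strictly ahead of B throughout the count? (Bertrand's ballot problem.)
Strict-lead orderings = 62662276367416530

Total orderings of the 64 votes with 40 for A: C(64, 40) = 250649105469666120. By the Bertrand ballot formula (Cycle Lemma / reflection principle), the number of orderings in which A is strictly ahead of B throughout is (p − q)/(p + q) · C(p + q, p) = (40 − 24)/(40 + 24) · 250649105469666120 = 62662276367416530.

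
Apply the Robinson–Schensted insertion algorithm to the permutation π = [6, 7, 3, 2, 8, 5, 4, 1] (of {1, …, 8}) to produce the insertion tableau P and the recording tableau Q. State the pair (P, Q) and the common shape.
P = [1, 4, 8] / [2, 5] / [3, 7] / [6];  Q = [1, 2, 5] / [3, 6] / [4, 7] / [8];  common shape = (3, 2, 2, 1)

Row-insert the values π_1, π_2, … into P one at a time, bumping the leftmost entry strictly greater than the inserted value down to the next row. The recording tableau Q records, in position (i, j), the step at which that cell was added to P.
  Insert 6 (step 1): P = [6];  Q = [1]
  Insert 7 (step 2): P = [6, 7];  Q = [1, 2]
  Insert 3 (step 3): P = [3, 7] / [6];  Q = [1, 2] / [3]
  Insert 2 (step 4): P = [2, 7] / [3] / [6];  Q = [1, 2] / [3] / [4]
  Insert 8 (step 5): P = [2, 7, 8] / [3] / [6];  Q = [1, 2, 5] / [3] / [4]
  Insert 5 (step 6): P = [2, 5, 8] / [3, 7] / [6];  Q = [1, 2, 5] / [3, 6] / [4]
  Insert 4 (step 7): P = [2, 4, 8] / [3, 5] / [6, 7];  Q = [1, 2, 5] / [3, 6] / [4, 7]
  Insert 1 (step 8): P = [1, 4, 8] / [2, 5] / [3, 7] / [6];  Q = [1, 2, 5] / [3, 6] / [4, 7] / [8]
Final shape: (3, 2, 2, 1).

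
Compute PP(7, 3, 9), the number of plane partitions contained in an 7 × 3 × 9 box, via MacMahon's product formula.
PP(7, 3, 9) = 24584605760

Evaluate the triple product over i = 1..7, j = 1..3, k = 1..9. The factors are (2/1) · (3/2) · (4/3) · (5/4) · (6/5) · (7/6) · (8/7) · (9/8) · … (189 factors total). The numerators and denominators telescope so the product is an integer; carrying out the multiplication exactly gives PP(7, 3, 9) = 24584605760.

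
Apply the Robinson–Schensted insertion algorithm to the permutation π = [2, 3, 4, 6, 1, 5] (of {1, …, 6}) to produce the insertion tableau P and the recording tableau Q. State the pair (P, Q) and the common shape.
P = [1, 3, 4, 5] / [2, 6];  Q = [1, 2, 3, 4] / [5, 6];  common shape = (4, 2)

Row-insert the values π_1, π_2, … into P one at a time, bumping the leftmost entry strictly greater than the inserted value down to the next row. The recording tableau Q records, in position (i, j), the step at which that cell was added to P.
  Insert 2 (step 1): P = [2];  Q = [1]
  Insert 3 (step 2): P = [2, 3];  Q = [1, 2]
  Insert 4 (step 3): P = [2, 3, 4];  Q = [1, 2, 3]
  Insert 6 (step 4): P = [2, 3, 4, 6];  Q = [1, 2, 3, 4]
  Insert 1 (step 5): P = [1, 3, 4, 6] / [2];  Q = [1, 2, 3, 4] / [5]
  Insert 5 (step 6): P = [1, 3, 4, 5] / [2, 6];  Q = [1, 2, 3, 4] / [5, 6]
Final shape: (4, 2).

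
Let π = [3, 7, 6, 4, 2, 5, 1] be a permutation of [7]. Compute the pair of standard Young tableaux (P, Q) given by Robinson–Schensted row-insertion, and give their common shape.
P = [1, 4, 5] / [2] / [3] / [6] / [7];  Q = [1, 2, 6] / [3] / [4] / [5] / [7];  common shape = (3, 1, 1, 1, 1)

Row-insert the values π_1, π_2, … into P one at a time, bumping the leftmost entry strictly greater than the inserted value down to the next row. The recording tableau Q records, in position (i, j), the step at which that cell was added to P.
  Insert 3 (step 1): P = [3];  Q = [1]
  Insert 7 (step 2): P = [3, 7];  Q = [1, 2]
  Insert 6 (step 3): P = [3, 6] / [7];  Q = [1, 2] / [3]
  Insert 4 (step 4): P = [3, 4] / [6] / [7];  Q = [1, 2] / [3] / [4]
  Insert 2 (step 5): P = [2, 4] / [3] / [6] / [7];  Q = [1, 2] / [3] / [4] / [5]
  Insert 5 (step 6): P = [2, 4, 5] / [3] / [6] / [7];  Q = [1, 2, 6] / [3] / [4] / [5]
  Insert 1 (step 7): P = [1, 4, 5] / [2] / [3] / [6] / [7];  Q = [1, 2, 6] / [3] / [4] / [5] / [7]
Final shape: (3, 1, 1, 1, 1).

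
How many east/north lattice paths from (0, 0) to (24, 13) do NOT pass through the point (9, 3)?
Number of paths = 2843340100

Total paths from (0, 0) to (24, 13): C(37, 24) = 3562467300. Paths through (9, 3): (paths (0, 0) → (9, 3)) × (paths (9, 3) → (24, 13)) = C(12, 9) · C(25, 15) = 220 · 3268760 = 719127200. Avoidance count = 3562467300 − 719127200 = 2843340100.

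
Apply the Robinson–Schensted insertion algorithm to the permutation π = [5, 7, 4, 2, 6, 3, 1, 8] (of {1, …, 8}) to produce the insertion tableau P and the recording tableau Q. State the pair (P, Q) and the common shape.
P = [1, 3, 8] / [2, 6] / [4, 7] / [5];  Q = [1, 2, 8] / [3, 5] / [4, 6] / [7];  common shape = (3, 2, 2, 1)

Row-insert the values π_1, π_2, … into P one at a time, bumping the leftmost entry strictly greater than the inserted value down to the next row. The recording tableau Q records, in position (i, j), the step at which that cell was added to P.
  Insert 5 (step 1): P = [5];  Q = [1]
  Insert 7 (step 2): P = [5, 7];  Q = [1, 2]
  Insert 4 (step 3): P = [4, 7] / [5];  Q = [1, 2] / [3]
  Insert 2 (step 4): P = [2, 7] / [4] / [5];  Q = [1, 2] / [3] / [4]
  Insert 6 (step 5): P = [2, 6] / [4, 7] / [5];  Q = [1, 2] / [3, 5] / [4]
  Insert 3 (step 6): P = [2, 3] / [4, 6] / [5, 7];  Q = [1, 2] / [3, 5] / [4, 6]
  Insert 1 (step 7): P = [1, 3] / [2, 6] / [4, 7] / [5];  Q = [1, 2] / [3, 5] / [4, 6] / [7]
  Insert 8 (step 8): P = [1, 3, 8] / [2, 6] / [4, 7] / [5];  Q = [1, 2, 8] / [3, 5] / [4, 6] / [7]
Final shape: (3, 2, 2, 1).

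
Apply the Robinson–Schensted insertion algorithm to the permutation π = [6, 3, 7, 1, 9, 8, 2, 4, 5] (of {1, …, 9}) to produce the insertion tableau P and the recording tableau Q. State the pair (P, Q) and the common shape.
P = [1, 2, 4, 5] / [3, 7, 8] / [6, 9];  Q = [1, 3, 5, 9] / [2, 6, 8] / [4, 7];  common shape = (4, 3, 2)

Row-insert the values π_1, π_2, … into P one at a time, bumping the leftmost entry strictly greater than the inserted value down to the next row. The recording tableau Q records, in position (i, j), the step at which that cell was added to P.
  Insert 6 (step 1): P = [6];  Q = [1]
  Insert 3 (step 2): P = [3] / [6];  Q = [1] / [2]
  Insert 7 (step 3): P = [3, 7] / [6];  Q = [1, 3] / [2]
  Insert 1 (step 4): P = [1, 7] / [3] / [6];  Q = [1, 3] / [2] / [4]
  Insert 9 (step 5): P = [1, 7, 9] / [3] / [6];  Q = [1, 3, 5] / [2] / [4]
  Insert 8 (step 6): P = [1, 7, 8] / [3, 9] / [6];  Q = [1, 3, 5] / [2, 6] / [4]
  Insert 2 (step 7): P = [1, 2, 8] / [3, 7] / [6, 9];  Q = [1, 3, 5] / [2, 6] / [4, 7]
  Insert 4 (step 8): P = [1, 2, 4] / [3, 7, 8] / [6, 9];  Q = [1, 3, 5] / [2, 6, 8] / [4, 7]
  Insert 5 (step 9): P = [1, 2, 4, 5] / [3, 7, 8] / [6, 9];  Q = [1, 3, 5, 9] / [2, 6, 8] / [4, 7]
Final shape: (4, 3, 2).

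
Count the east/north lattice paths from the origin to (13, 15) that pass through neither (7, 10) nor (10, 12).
Number of paths = 19413864

Inclusion–exclusion. Total paths: C(28, 13) = 37442160. Through P₁: C(17, 7)·C(11, 6) = 8984976. Through P₂: C(22, 10)·C(6, 3) = 12932920. Since P₁ is strictly southwest of P₂, a monotone path through both must visit P₁ then P₂; paths through both = C(17, 7)·C(5, 3)·C(6, 3) = 3889600. Avoid both = 37442160 − 8984976 − 12932920 + 3889600 = 19413864.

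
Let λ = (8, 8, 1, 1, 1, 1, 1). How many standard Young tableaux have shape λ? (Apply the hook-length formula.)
# SYT of shape (8, 8, 1, 1, 1, 1, 1) = 11511720

Hook-length formula: f^λ = n! / Π hook(c), product over all cells c of the Young diagram. For λ = (8, 8, 1, 1, 1, 1, 1), n = 21 boxes. Hook lengths by row (left-to-right, top-to-bottom): [14, 8, 7, 6, 5, 4, 3, 2]; [13, 7, 6, 5, 4, 3, 2, 1]; [5]; [4]; [3]; [2]; [1]. Product of hooks = 4438167552000. So f^λ = 21! / 4438167552000 = 51090942171709440000 / 4438167552000 = 11511720.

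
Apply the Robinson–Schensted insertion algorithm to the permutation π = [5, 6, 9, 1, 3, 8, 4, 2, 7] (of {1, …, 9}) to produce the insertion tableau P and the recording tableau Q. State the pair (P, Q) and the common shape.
P = [1, 2, 4, 7] / [3, 6, 8] / [5] / [9];  Q = [1, 2, 3, 9] / [4, 5, 6] / [7] / [8];  common shape = (4, 3, 1, 1)

Row-insert the values π_1, π_2, … into P one at a time, bumping the leftmost entry strictly greater than the inserted value down to the next row. The recording tableau Q records, in position (i, j), the step at which that cell was added to P.
  Insert 5 (step 1): P = [5];  Q = [1]
  Insert 6 (step 2): P = [5, 6];  Q = [1, 2]
  Insert 9 (step 3): P = [5, 6, 9];  Q = [1, 2, 3]
  Insert 1 (step 4): P = [1, 6, 9] / [5];  Q = [1, 2, 3] / [4]
  Insert 3 (step 5): P = [1, 3, 9] / [5, 6];  Q = [1, 2, 3] / [4, 5]
  Insert 8 (step 6): P = [1, 3, 8] / [5, 6, 9];  Q = [1, 2, 3] / [4, 5, 6]
  Insert 4 (step 7): P = [1, 3, 4] / [5, 6, 8] / [9];  Q = [1, 2, 3] / [4, 5, 6] / [7]
  Insert 2 (step 8): P = [1, 2, 4] / [3, 6, 8] / [5] / [9];  Q = [1, 2, 3] / [4, 5, 6] / [7] / [8]
  Insert 7 (step 9): P = [1, 2, 4, 7] / [3, 6, 8] / [5] / [9];  Q = [1, 2, 3, 9] / [4, 5, 6] / [7] / [8]
Final shape: (4, 3, 1, 1).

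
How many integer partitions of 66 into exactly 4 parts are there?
p(66, 4 parts) = 2087

Partitions of n into exactly k parts are in bijection with partitions of n − k into at most k parts (subtract 1 from each part). So p(66, exactly 4) = p(62, parts ≤ 4). Computing via the recurrence p(m, j) = p(m, j−1) + p(m−j, j) gives 2087.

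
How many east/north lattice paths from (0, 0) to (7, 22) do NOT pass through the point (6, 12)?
Number of paths = 1356576

Total paths from (0, 0) to (7, 22): C(29, 7) = 1560780. Paths through (6, 12): (paths (0, 0) → (6, 12)) × (paths (6, 12) → (7, 22)) = C(18, 6) · C(11, 1) = 18564 · 11 = 204204. Avoidance count = 1560780 − 204204 = 1356576.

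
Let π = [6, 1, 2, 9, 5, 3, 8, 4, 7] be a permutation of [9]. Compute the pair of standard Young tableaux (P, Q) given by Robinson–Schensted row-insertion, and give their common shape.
P = [1, 2, 3, 4, 7] / [5, 8] / [6, 9];  Q = [1, 3, 4, 7, 9] / [2, 5] / [6, 8];  common shape = (5, 2, 2)

Row-insert the values π_1, π_2, … into P one at a time, bumping the leftmost entry strictly greater than the inserted value down to the next row. The recording tableau Q records, in position (i, j), the step at which that cell was added to P.
  Insert 6 (step 1): P = [6];  Q = [1]
  Insert 1 (step 2): P = [1] / [6];  Q = [1] / [2]
  Insert 2 (step 3): P = [1, 2] / [6];  Q = [1, 3] / [2]
  Insert 9 (step 4): P = [1, 2, 9] / [6];  Q = [1, 3, 4] / [2]
  Insert 5 (step 5): P = [1, 2, 5] / [6, 9];  Q = [1, 3, 4] / [2, 5]
  Insert 3 (step 6): P = [1, 2, 3] / [5, 9] / [6];  Q = [1, 3, 4] / [2, 5] / [6]
  Insert 8 (step 7): P = [1, 2, 3, 8] / [5, 9] / [6];  Q = [1, 3, 4, 7] / [2, 5] / [6]
  Insert 4 (step 8): P = [1, 2, 3, 4] / [5, 8] / [6, 9];  Q = [1, 3, 4, 7] / [2, 5] / [6, 8]
  Insert 7 (step 9): P = [1, 2, 3, 4, 7] / [5, 8] / [6, 9];  Q = [1, 3, 4, 7, 9] / [2, 5] / [6, 8]
Final shape: (5, 2, 2).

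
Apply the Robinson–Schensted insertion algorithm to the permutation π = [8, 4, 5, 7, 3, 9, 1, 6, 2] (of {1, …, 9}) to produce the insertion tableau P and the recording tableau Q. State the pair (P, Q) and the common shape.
P = [1, 2, 6, 9] / [3, 5] / [4, 7] / [8];  Q = [1, 3, 4, 6] / [2, 8] / [5, 9] / [7];  common shape = (4, 2, 2, 1)

Row-insert the values π_1, π_2, … into P one at a time, bumping the leftmost entry strictly greater than the inserted value down to the next row. The recording tableau Q records, in position (i, j), the step at which that cell was added to P.
  Insert 8 (step 1): P = [8];  Q = [1]
  Insert 4 (step 2): P = [4] / [8];  Q = [1] / [2]
  Insert 5 (step 3): P = [4, 5] / [8];  Q = [1, 3] / [2]
  Insert 7 (step 4): P = [4, 5, 7] / [8];  Q = [1, 3, 4] / [2]
  Insert 3 (step 5): P = [3, 5, 7] / [4] / [8];  Q = [1, 3, 4] / [2] / [5]
  Insert 9 (step 6): P = [3, 5, 7, 9] / [4] / [8];  Q = [1, 3, 4, 6] / [2] / [5]
  Insert 1 (step 7): P = [1, 5, 7, 9] / [3] / [4] / [8];  Q = [1, 3, 4, 6] / [2] / [5] / [7]
  Insert 6 (step 8): P = [1, 5, 6, 9] / [3, 7] / [4] / [8];  Q = [1, 3, 4, 6] / [2, 8] / [5] / [7]
  Insert 2 (step 9): P = [1, 2, 6, 9] / [3, 5] / [4, 7] / [8];  Q = [1, 3, 4, 6] / [2, 8] / [5, 9] / [7]
Final shape: (4, 2, 2, 1).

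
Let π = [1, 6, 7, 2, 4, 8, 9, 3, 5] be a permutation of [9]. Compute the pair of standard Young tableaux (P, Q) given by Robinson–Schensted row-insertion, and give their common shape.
P = [1, 2, 3, 5, 9] / [4, 7, 8] / [6];  Q = [1, 2, 3, 6, 7] / [4, 5, 9] / [8];  common shape = (5, 3, 1)

Row-insert the values π_1, π_2, … into P one at a time, bumping the leftmost entry strictly greater than the inserted value down to the next row. The recording tableau Q records, in position (i, j), the step at which that cell was added to P.
  Insert 1 (step 1): P = [1];  Q = [1]
  Insert 6 (step 2): P = [1, 6];  Q = [1, 2]
  Insert 7 (step 3): P = [1, 6, 7];  Q = [1, 2, 3]
  Insert 2 (step 4): P = [1, 2, 7] / [6];  Q = [1, 2, 3] / [4]
  Insert 4 (step 5): P = [1, 2, 4] / [6, 7];  Q = [1, 2, 3] / [4, 5]
  Insert 8 (step 6): P = [1, 2, 4, 8] / [6, 7];  Q = [1, 2, 3, 6] / [4, 5]
  Insert 9 (step 7): P = [1, 2, 4, 8, 9] / [6, 7];  Q = [1, 2, 3, 6, 7] / [4, 5]
  Insert 3 (step 8): P = [1, 2, 3, 8, 9] / [4, 7] / [6];  Q = [1, 2, 3, 6, 7] / [4, 5] / [8]
  Insert 5 (step 9): P = [1, 2, 3, 5, 9] / [4, 7, 8] / [6];  Q = [1, 2, 3, 6, 7] / [4, 5, 9] / [8]
Final shape: (5, 3, 1).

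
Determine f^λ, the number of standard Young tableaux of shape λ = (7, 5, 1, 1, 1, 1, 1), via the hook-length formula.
# SYT of shape (7, 5, 1, 1, 1, 1, 1) = 565488

Hook-length formula: f^λ = n! / Π hook(c), product over all cells c of the Young diagram. For λ = (7, 5, 1, 1, 1, 1, 1), n = 17 boxes. Hook lengths by row (left-to-right, top-to-bottom): [13, 7, 6, 5, 4, 2, 1]; [10, 4, 3, 2, 1]; [5]; [4]; [3]; [2]; [1]. Product of hooks = 628992000. So f^λ = 17! / 628992000 = 355687428096000 / 628992000 = 565488.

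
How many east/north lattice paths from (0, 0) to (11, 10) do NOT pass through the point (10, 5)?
Number of paths = 334698

Total paths from (0, 0) to (11, 10): C(21, 11) = 352716. Paths through (10, 5): (paths (0, 0) → (10, 5)) × (paths (10, 5) → (11, 10)) = C(15, 10) · C(6, 1) = 3003 · 6 = 18018. Avoidance count = 352716 − 18018 = 334698.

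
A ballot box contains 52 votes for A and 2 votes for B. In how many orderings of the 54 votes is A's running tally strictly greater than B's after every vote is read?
Strict-lead orderings = 1325

Total orderings of the 54 votes with 52 for A: C(54, 52) = 1431. By the Bertrand ballot formula (Cycle Lemma / reflection principle), the number of orderings in which A is strictly ahead of B throughout is (p − q)/(p + q) · C(p + q, p) = (52 − 2)/(52 + 2) · 1431 = 1325.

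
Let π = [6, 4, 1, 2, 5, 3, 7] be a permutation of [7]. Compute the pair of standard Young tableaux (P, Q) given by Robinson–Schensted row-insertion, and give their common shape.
P = [1, 2, 3, 7] / [4, 5] / [6];  Q = [1, 4, 5, 7] / [2, 6] / [3];  common shape = (4, 2, 1)

Row-insert the values π_1, π_2, … into P one at a time, bumping the leftmost entry strictly greater than the inserted value down to the next row. The recording tableau Q records, in position (i, j), the step at which that cell was added to P.
  Insert 6 (step 1): P = [6];  Q = [1]
  Insert 4 (step 2): P = [4] / [6];  Q = [1] / [2]
  Insert 1 (step 3): P = [1] / [4] / [6];  Q = [1] / [2] / [3]
  Insert 2 (step 4): P = [1, 2] / [4] / [6];  Q = [1, 4] / [2] / [3]
  Insert 5 (step 5): P = [1, 2, 5] / [4] / [6];  Q = [1, 4, 5] / [2] / [3]
  Insert 3 (step 6): P = [1, 2, 3] / [4, 5] / [6];  Q = [1, 4, 5] / [2, 6] / [3]
  Insert 7 (step 7): P = [1, 2, 3, 7] / [4, 5] / [6];  Q = [1, 4, 5, 7] / [2, 6] / [3]
Final shape: (4, 2, 1).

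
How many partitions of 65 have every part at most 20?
p(65, parts ≤ 20) = 1571824

Use the recurrence p(n, m) = p(n, m−1) + p(n−m, m): either the largest part is < m (count p(n, m−1)) or the largest part is exactly m (remove one copy of m, count p(n−m, m)). With p(0, ·) = 1 this gives p(65, parts ≤ 20) = 1571824. (By conjugating Young diagrams, this also counts partitions of 65 into at most 20 parts.)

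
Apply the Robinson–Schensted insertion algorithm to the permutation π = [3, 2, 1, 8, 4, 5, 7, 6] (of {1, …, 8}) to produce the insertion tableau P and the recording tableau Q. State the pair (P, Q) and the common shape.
P = [1, 4, 5, 6] / [2, 7] / [3, 8];  Q = [1, 4, 6, 7] / [2, 5] / [3, 8];  common shape = (4, 2, 2)

Row-insert the values π_1, π_2, … into P one at a time, bumping the leftmost entry strictly greater than the inserted value down to the next row. The recording tableau Q records, in position (i, j), the step at which that cell was added to P.
  Insert 3 (step 1): P = [3];  Q = [1]
  Insert 2 (step 2): P = [2] / [3];  Q = [1] / [2]
  Insert 1 (step 3): P = [1] / [2] / [3];  Q = [1] / [2] / [3]
  Insert 8 (step 4): P = [1, 8] / [2] / [3];  Q = [1, 4] / [2] / [3]
  Insert 4 (step 5): P = [1, 4] / [2, 8] / [3];  Q = [1, 4] / [2, 5] / [3]
  Insert 5 (step 6): P = [1, 4, 5] / [2, 8] / [3];  Q = [1, 4, 6] / [2, 5] / [3]
  Insert 7 (step 7): P = [1, 4, 5, 7] / [2, 8] / [3];  Q = [1, 4, 6, 7] / [2, 5] / [3]
  Insert 6 (step 8): P = [1, 4, 5, 6] / [2, 7] / [3, 8];  Q = [1, 4, 6, 7] / [2, 5] / [3, 8]
Final shape: (4, 2, 2).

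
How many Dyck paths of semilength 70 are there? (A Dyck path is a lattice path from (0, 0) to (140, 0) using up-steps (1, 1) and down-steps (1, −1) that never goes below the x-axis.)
C_70 = 1321422108420282270489942177190229544600

These Dyck paths are counted by the Catalan number C_n = (1/(n + 1)) · C(2n, n). For n = 70: C_70 = (1/71) · C(140, 70) = 93820969697840041204785894580506297666600/71 = 1321422108420282270489942177190229544600.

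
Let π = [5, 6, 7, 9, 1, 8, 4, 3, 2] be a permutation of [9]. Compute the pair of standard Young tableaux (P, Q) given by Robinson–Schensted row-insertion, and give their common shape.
P = [1, 2, 7, 8] / [3, 6] / [4] / [5] / [9];  Q = [1, 2, 3, 4] / [5, 6] / [7] / [8] / [9];  common shape = (4, 2, 1, 1, 1)

Row-insert the values π_1, π_2, … into P one at a time, bumping the leftmost entry strictly greater than the inserted value down to the next row. The recording tableau Q records, in position (i, j), the step at which that cell was added to P.
  Insert 5 (step 1): P = [5];  Q = [1]
  Insert 6 (step 2): P = [5, 6];  Q = [1, 2]
  Insert 7 (step 3): P = [5, 6, 7];  Q = [1, 2, 3]
  Insert 9 (step 4): P = [5, 6, 7, 9];  Q = [1, 2, 3, 4]
  Insert 1 (step 5): P = [1, 6, 7, 9] / [5];  Q = [1, 2, 3, 4] / [5]
  Insert 8 (step 6): P = [1, 6, 7, 8] / [5, 9];  Q = [1, 2, 3, 4] / [5, 6]
  Insert 4 (step 7): P = [1, 4, 7, 8] / [5, 6] / [9];  Q = [1, 2, 3, 4] / [5, 6] / [7]
  Insert 3 (step 8): P = [1, 3, 7, 8] / [4, 6] / [5] / [9];  Q = [1, 2, 3, 4] / [5, 6] / [7] / [8]
  Insert 2 (step 9): P = [1, 2, 7, 8] / [3, 6] / [4] / [5] / [9];  Q = [1, 2, 3, 4] / [5, 6] / [7] / [8] / [9]
Final shape: (4, 2, 1, 1, 1).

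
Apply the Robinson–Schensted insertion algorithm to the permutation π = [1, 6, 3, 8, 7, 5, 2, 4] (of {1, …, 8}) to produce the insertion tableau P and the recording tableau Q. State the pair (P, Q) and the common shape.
P = [1, 2, 4] / [3, 5] / [6, 7] / [8];  Q = [1, 2, 4] / [3, 5] / [6, 8] / [7];  common shape = (3, 2, 2, 1)

Row-insert the values π_1, π_2, … into P one at a time, bumping the leftmost entry strictly greater than the inserted value down to the next row. The recording tableau Q records, in position (i, j), the step at which that cell was added to P.
  Insert 1 (step 1): P = [1];  Q = [1]
  Insert 6 (step 2): P = [1, 6];  Q = [1, 2]
  Insert 3 (step 3): P = [1, 3] / [6];  Q = [1, 2] / [3]
  Insert 8 (step 4): P = [1, 3, 8] / [6];  Q = [1, 2, 4] / [3]
  Insert 7 (step 5): P = [1, 3, 7] / [6, 8];  Q = [1, 2, 4] / [3, 5]
  Insert 5 (step 6): P = [1, 3, 5] / [6, 7] / [8];  Q = [1, 2, 4] / [3, 5] / [6]
  Insert 2 (step 7): P = [1, 2, 5] / [3, 7] / [6] / [8];  Q = [1, 2, 4] / [3, 5] / [6] / [7]
  Insert 4 (step 8): P = [1, 2, 4] / [3, 5] / [6, 7] / [8];  Q = [1, 2, 4] / [3, 5] / [6, 8] / [7]
Final shape: (3, 2, 2, 1).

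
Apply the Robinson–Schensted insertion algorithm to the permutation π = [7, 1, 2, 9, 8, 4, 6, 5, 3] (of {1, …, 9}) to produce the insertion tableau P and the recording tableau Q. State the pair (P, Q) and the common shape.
P = [1, 2, 3, 5] / [4, 8] / [6] / [7] / [9];  Q = [1, 3, 4, 7] / [2, 5] / [6] / [8] / [9];  common shape = (4, 2, 1, 1, 1)

Row-insert the values π_1, π_2, … into P one at a time, bumping the leftmost entry strictly greater than the inserted value down to the next row. The recording tableau Q records, in position (i, j), the step at which that cell was added to P.
  Insert 7 (step 1): P = [7];  Q = [1]
  Insert 1 (step 2): P = [1] / [7];  Q = [1] / [2]
  Insert 2 (step 3): P = [1, 2] / [7];  Q = [1, 3] / [2]
  Insert 9 (step 4): P = [1, 2, 9] / [7];  Q = [1, 3, 4] / [2]
  Insert 8 (step 5): P = [1, 2, 8] / [7, 9];  Q = [1, 3, 4] / [2, 5]
  Insert 4 (step 6): P = [1, 2, 4] / [7, 8] / [9];  Q = [1, 3, 4] / [2, 5] / [6]
  Insert 6 (step 7): P = [1, 2, 4, 6] / [7, 8] / [9];  Q = [1, 3, 4, 7] / [2, 5] / [6]
  Insert 5 (step 8): P = [1, 2, 4, 5] / [6, 8] / [7] / [9];  Q = [1, 3, 4, 7] / [2, 5] / [6] / [8]
  Insert 3 (step 9): P = [1, 2, 3, 5] / [4, 8] / [6] / [7] / [9];  Q = [1, 3, 4, 7] / [2, 5] / [6] / [8] / [9]
Final shape: (4, 2, 1, 1, 1).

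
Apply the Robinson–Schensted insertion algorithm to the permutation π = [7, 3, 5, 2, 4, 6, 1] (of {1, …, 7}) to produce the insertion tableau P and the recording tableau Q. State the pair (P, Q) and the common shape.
P = [1, 4, 6] / [2, 5] / [3] / [7];  Q = [1, 3, 6] / [2, 5] / [4] / [7];  common shape = (3, 2, 1, 1)

Row-insert the values π_1, π_2, … into P one at a time, bumping the leftmost entry strictly greater than the inserted value down to the next row. The recording tableau Q records, in position (i, j), the step at which that cell was added to P.
  Insert 7 (step 1): P = [7];  Q = [1]
  Insert 3 (step 2): P = [3] / [7];  Q = [1] / [2]
  Insert 5 (step 3): P = [3, 5] / [7];  Q = [1, 3] / [2]
  Insert 2 (step 4): P = [2, 5] / [3] / [7];  Q = [1, 3] / [2] / [4]
  Insert 4 (step 5): P = [2, 4] / [3, 5] / [7];  Q = [1, 3] / [2, 5] / [4]
  Insert 6 (step 6): P = [2, 4, 6] / [3, 5] / [7];  Q = [1, 3, 6] / [2, 5] / [4]
  Insert 1 (step 7): P = [1, 4, 6] / [2, 5] / [3] / [7];  Q = [1, 3, 6] / [2, 5] / [4] / [7]
Final shape: (3, 2, 1, 1).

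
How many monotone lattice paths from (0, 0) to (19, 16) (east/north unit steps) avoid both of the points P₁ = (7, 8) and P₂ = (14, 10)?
Number of paths = 2450238648

Inclusion–exclusion. Total paths: C(35, 19) = 4059928950. Through P₁: C(15, 7)·C(20, 12) = 810616950. Through P₂: C(24, 14)·C(11, 5) = 906100272. Since P₁ is strictly southwest of P₂, a monotone path through both must visit P₁ then P₂; paths through both = C(15, 7)·C(9, 7)·C(11, 5) = 107026920. Avoid both = 4059928950 − 810616950 − 906100272 + 107026920 = 2450238648.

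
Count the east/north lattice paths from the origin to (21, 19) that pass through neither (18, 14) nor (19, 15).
Number of paths = 91185570000

Inclusion–exclusion. Total paths: C(40, 21) = 131282408400. Through P₁: C(32, 18)·C(8, 3) = 26400393600. Through P₂: C(34, 19)·C(6, 2) = 27839512800. Since P₁ is strictly southwest of P₂, a monotone path through both must visit P₁ then P₂; paths through both = C(32, 18)·C(2, 1)·C(6, 2) = 14143068000. Avoid both = 131282408400 − 26400393600 − 27839512800 + 14143068000 = 91185570000.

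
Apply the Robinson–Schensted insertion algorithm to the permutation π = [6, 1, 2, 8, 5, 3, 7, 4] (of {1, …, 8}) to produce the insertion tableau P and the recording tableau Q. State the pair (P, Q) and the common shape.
P = [1, 2, 3, 4] / [5, 7] / [6, 8];  Q = [1, 3, 4, 7] / [2, 5] / [6, 8];  common shape = (4, 2, 2)

Row-insert the values π_1, π_2, … into P one at a time, bumping the leftmost entry strictly greater than the inserted value down to the next row. The recording tableau Q records, in position (i, j), the step at which that cell was added to P.
  Insert 6 (step 1): P = [6];  Q = [1]
  Insert 1 (step 2): P = [1] / [6];  Q = [1] / [2]
  Insert 2 (step 3): P = [1, 2] / [6];  Q = [1, 3] / [2]
  Insert 8 (step 4): P = [1, 2, 8] / [6];  Q = [1, 3, 4] / [2]
  Insert 5 (step 5): P = [1, 2, 5] / [6, 8];  Q = [1, 3, 4] / [2, 5]
  Insert 3 (step 6): P = [1, 2, 3] / [5, 8] / [6];  Q = [1, 3, 4] / [2, 5] / [6]
  Insert 7 (step 7): P = [1, 2, 3, 7] / [5, 8] / [6];  Q = [1, 3, 4, 7] / [2, 5] / [6]
  Insert 4 (step 8): P = [1, 2, 3, 4] / [5, 7] / [6, 8];  Q = [1, 3, 4, 7] / [2, 5] / [6, 8]
Final shape: (4, 2, 2).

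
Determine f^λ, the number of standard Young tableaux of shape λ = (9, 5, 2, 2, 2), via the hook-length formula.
# SYT of shape (9, 5, 2, 2, 2) = 39971250

Hook-length formula: f^λ = n! / Π hook(c), product over all cells c of the Young diagram. For λ = (9, 5, 2, 2, 2), n = 20 boxes. Hook lengths by row (left-to-right, top-to-bottom): [13, 12, 8, 7, 6, 4, 3, 2, 1]; [8, 7, 3, 2, 1]; [4, 3]; [3, 2]; [2, 1]. Product of hooks = 60866297856. So f^λ = 20! / 60866297856 = 2432902008176640000 / 60866297856 = 39971250.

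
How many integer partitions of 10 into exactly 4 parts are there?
p(10, 4 parts) = 9

Partitions of n into exactly k parts ↔ partitions of n − k into at most k parts (subtract 1 from each part). For n = 10, k = 4, the partitions are: 7+1+1+1, 6+2+1+1, 5+3+1+1, 5+2+2+1, 4+4+1+1, 4+3+2+1, 4+2+2+2, 3+3+3+1, 3+3+2+2. Count = 9.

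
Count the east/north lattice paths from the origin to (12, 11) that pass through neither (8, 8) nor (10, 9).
Number of paths = 579020

Inclusion–exclusion. Total paths: C(23, 12) = 1352078. Through P₁: C(16, 8)·C(7, 4) = 450450. Through P₂: C(19, 10)·C(4, 2) = 554268. Since P₁ is strictly southwest of P₂, a monotone path through both must visit P₁ then P₂; paths through both = C(16, 8)·C(3, 2)·C(4, 2) = 231660. Avoid both = 1352078 − 450450 − 554268 + 231660 = 579020.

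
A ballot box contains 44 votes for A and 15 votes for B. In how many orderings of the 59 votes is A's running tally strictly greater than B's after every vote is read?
Strict-lead orderings = 19609685422740

Total orderings of the 59 votes with 44 for A: C(59, 44) = 39895566894540. By the Bertrand ballot formula (Cycle Lemma / reflection principle), the number of orderings in which A is strictly ahead of B throughout is (p − q)/(p + q) · C(p + q, p) = (44 − 15)/(44 + 15) · 39895566894540 = 19609685422740.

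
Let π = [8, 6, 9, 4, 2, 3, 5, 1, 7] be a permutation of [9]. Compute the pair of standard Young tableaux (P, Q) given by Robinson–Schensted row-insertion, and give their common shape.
P = [1, 3, 5, 7] / [2, 9] / [4] / [6] / [8];  Q = [1, 3, 7, 9] / [2, 6] / [4] / [5] / [8];  common shape = (4, 2, 1, 1, 1)

Row-insert the values π_1, π_2, … into P one at a time, bumping the leftmost entry strictly greater than the inserted value down to the next row. The recording tableau Q records, in position (i, j), the step at which that cell was added to P.
  Insert 8 (step 1): P = [8];  Q = [1]
  Insert 6 (step 2): P = [6] / [8];  Q = [1] / [2]
  Insert 9 (step 3): P = [6, 9] / [8];  Q = [1, 3] / [2]
  Insert 4 (step 4): P = [4, 9] / [6] / [8];  Q = [1, 3] / [2] / [4]
  Insert 2 (step 5): P = [2, 9] / [4] / [6] / [8];  Q = [1, 3] / [2] / [4] / [5]
  Insert 3 (step 6): P = [2, 3] / [4, 9] / [6] / [8];  Q = [1, 3] / [2, 6] / [4] / [5]
  Insert 5 (step 7): P = [2, 3, 5] / [4, 9] / [6] / [8];  Q = [1, 3, 7] / [2, 6] / [4] / [5]
  Insert 1 (step 8): P = [1, 3, 5] / [2, 9] / [4] / [6] / [8];  Q = [1, 3, 7] / [2, 6] / [4] / [5] / [8]
  Insert 7 (step 9): P = [1, 3, 5, 7] / [2, 9] / [4] / [6] / [8];  Q = [1, 3, 7, 9] / [2, 6] / [4] / [5] / [8]
Final shape: (4, 2, 1, 1, 1).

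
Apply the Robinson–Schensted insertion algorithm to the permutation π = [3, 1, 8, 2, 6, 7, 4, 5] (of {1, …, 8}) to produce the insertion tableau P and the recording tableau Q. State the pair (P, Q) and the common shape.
P = [1, 2, 4, 5] / [3, 6, 7] / [8];  Q = [1, 3, 5, 6] / [2, 4, 8] / [7];  common shape = (4, 3, 1)

Row-insert the values π_1, π_2, … into P one at a time, bumping the leftmost entry strictly greater than the inserted value down to the next row. The recording tableau Q records, in position (i, j), the step at which that cell was added to P.
  Insert 3 (step 1): P = [3];  Q = [1]
  Insert 1 (step 2): P = [1] / [3];  Q = [1] / [2]
  Insert 8 (step 3): P = [1, 8] / [3];  Q = [1, 3] / [2]
  Insert 2 (step 4): P = [1, 2] / [3, 8];  Q = [1, 3] / [2, 4]
  Insert 6 (step 5): P = [1, 2, 6] / [3, 8];  Q = [1, 3, 5] / [2, 4]
  Insert 7 (step 6): P = [1, 2, 6, 7] / [3, 8];  Q = [1, 3, 5, 6] / [2, 4]
  Insert 4 (step 7): P = [1, 2, 4, 7] / [3, 6] / [8];  Q = [1, 3, 5, 6] / [2, 4] / [7]
  Insert 5 (step 8): P = [1, 2, 4, 5] / [3, 6, 7] / [8];  Q = [1, 3, 5, 6] / [2, 4, 8] / [7]
Final shape: (4, 3, 1).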